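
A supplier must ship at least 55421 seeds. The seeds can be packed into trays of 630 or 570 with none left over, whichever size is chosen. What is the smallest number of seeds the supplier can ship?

59850

The number of seeds must be a common multiple of 630 and 570, so a multiple of their LCM.
630 = 2 × 3^2 × 5 × 7
570 = 2 × 3 × 5 × 19
LCM(630, 570) = 2 × 3^2 × 5 × 7 × 19 = 11970.
Smallest multiple of 11970 that is ≥ 55421: ⌈55421/11970⌉ × 11970 = 5 × 11970 = 59850.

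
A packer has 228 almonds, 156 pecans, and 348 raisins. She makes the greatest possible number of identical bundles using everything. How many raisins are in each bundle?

Number of bundles = gcd(228, 156, 348).
228 = 2^2 × 3 × 19
156 = 2^2 × 3 × 13
348 = 2^2 × 3 × 29
gcd(228, 156, 348) = 2^2 × 3 = 12.
raisins per bundle = 348 / 12 = 29.

29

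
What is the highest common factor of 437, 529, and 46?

23

437 = 19 × 23
529 = 23^2
46 = 2 × 23
gcd(437, 529, 46) = 23.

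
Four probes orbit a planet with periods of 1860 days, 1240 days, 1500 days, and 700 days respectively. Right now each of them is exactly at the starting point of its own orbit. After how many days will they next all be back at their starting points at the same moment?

651000 days

We need the least common multiple of the intervals.
1860 = 2^2 × 3 × 5 × 31
1240 = 2^3 × 5 × 31
1500 = 2^2 × 3 × 5^3
700 = 2^2 × 5^2 × 7
LCM(1860, 1240, 1500, 700) = 2^3 × 3 × 5^3 × 7 × 31 = 651000.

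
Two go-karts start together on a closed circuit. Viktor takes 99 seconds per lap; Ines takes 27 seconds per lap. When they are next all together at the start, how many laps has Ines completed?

11 laps

The first common completion time is the LCM of the periods.
99 = 3^2 × 11
27 = 3^3
LCM(99, 27) = 3^3 × 11 = 297.
Laps for period 27: 297 / 27 = 11.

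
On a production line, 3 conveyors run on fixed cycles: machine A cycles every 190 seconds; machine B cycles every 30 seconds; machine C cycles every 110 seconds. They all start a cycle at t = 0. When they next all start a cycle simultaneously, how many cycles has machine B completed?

All finish a whole number of cycles simultaneously at t = LCM of the periods.
190 = 2 × 5 × 19
30 = 2 × 3 × 5
110 = 2 × 5 × 11
LCM(190, 30, 110) = 2 × 3 × 5 × 11 × 19 = 6270.
Cycles for period 30: 6270 / 30 = 209.

209 cycles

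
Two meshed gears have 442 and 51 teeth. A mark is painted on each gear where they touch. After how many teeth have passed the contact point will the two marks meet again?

We need the least common multiple of the intervals.
442 = 2 × 13 × 17
51 = 3 × 17
LCM(442, 51) = 2 × 3 × 13 × 17 = 1326.

1326 teeth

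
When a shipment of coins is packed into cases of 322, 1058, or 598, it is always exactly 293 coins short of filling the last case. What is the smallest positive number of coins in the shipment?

95985

Being 293 short of a full case of size k means N ≡ −293 (mod k), i.e. N + 293 is a multiple of each size.
322 = 2 × 7 × 23
1058 = 2 × 23^2
598 = 2 × 13 × 23
LCM(322, 1058, 598) = 2 × 7 × 13 × 23^2 = 96278.
Smallest positive N is 96278 − 293 = 95985.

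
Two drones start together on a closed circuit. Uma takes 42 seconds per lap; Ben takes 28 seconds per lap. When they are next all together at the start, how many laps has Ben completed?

3 laps

The first common completion time is the LCM of the periods.
42 = 2 × 3 × 7
28 = 2^2 × 7
LCM(42, 28) = 2^2 × 3 × 7 = 84.
Laps for period 28: 84 / 28 = 3.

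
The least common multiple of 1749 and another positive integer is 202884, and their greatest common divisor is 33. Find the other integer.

3828

gcd × lcm = product of the two integers, so the other integer is (33 × 202884) / 1749 = 3828.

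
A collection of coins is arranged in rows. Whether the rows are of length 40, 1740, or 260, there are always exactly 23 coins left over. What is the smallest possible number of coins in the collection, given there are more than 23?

45263

N − 23 must be a common multiple of 40, 1740, and 260.
40 = 2^3 × 5
1740 = 2^2 × 3 × 5 × 29
260 = 2^2 × 5 × 13
LCM(40, 1740, 260) = 2^3 × 3 × 5 × 13 × 29 = 45240.
Smallest N > 23 is LCM + 23 = 45240 + 23 = 45263.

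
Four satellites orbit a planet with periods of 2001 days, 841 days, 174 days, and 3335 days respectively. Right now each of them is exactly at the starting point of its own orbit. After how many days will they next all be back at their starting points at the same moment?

580290 days

We need the least common multiple of the intervals.
2001 = 3 × 23 × 29
841 = 29^2
174 = 2 × 3 × 29
3335 = 5 × 23 × 29
LCM(2001, 841, 174, 3335) = 2 × 3 × 5 × 23 × 29^2 = 580290.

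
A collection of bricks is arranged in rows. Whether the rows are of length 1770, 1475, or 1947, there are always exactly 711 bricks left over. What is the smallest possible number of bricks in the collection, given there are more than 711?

98061

N − 711 must be a common multiple of 1770, 1475, and 1947.
1770 = 2 × 3 × 5 × 59
1475 = 5^2 × 59
1947 = 3 × 11 × 59
LCM(1770, 1475, 1947) = 2 × 3 × 5^2 × 11 × 59 = 97350.
Smallest N > 711 is LCM + 711 = 97350 + 711 = 98061.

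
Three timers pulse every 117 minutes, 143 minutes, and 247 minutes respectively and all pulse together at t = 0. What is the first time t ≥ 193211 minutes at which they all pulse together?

195624 minutes

Joint pulses occur at multiples of LCM(117, 143, 247).
117 = 3^2 × 13
143 = 11 × 13
247 = 13 × 19
LCM(117, 143, 247) = 3^2 × 11 × 13 × 19 = 24453.
Smallest multiple of 24453 that is ≥ 193211: ⌈193211/24453⌉ × 24453 = 8 × 24453 = 195624.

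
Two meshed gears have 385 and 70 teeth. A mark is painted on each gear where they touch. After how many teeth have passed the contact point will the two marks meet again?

770 teeth

The first simultaneous occurrence is after LCM of the individual periods.
385 = 5 × 7 × 11
70 = 2 × 5 × 7
LCM(385, 70) = 2 × 5 × 7 × 11 = 770.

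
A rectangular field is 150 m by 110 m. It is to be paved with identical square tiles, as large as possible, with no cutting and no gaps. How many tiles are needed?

165

Tile side = gcd(150, 110).
150 = 2 × 3 × 5^2
110 = 2 × 5 × 11
gcd(150, 110) = 2 × 5 = 10.
Tiles: (150/10) × (110/10) = 15 × 11 = 165.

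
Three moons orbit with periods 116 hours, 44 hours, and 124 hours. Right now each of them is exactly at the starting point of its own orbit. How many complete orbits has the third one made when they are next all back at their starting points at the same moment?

319 orbits

All finish a whole number of cycles simultaneously at t = LCM of the periods.
116 = 2^2 × 29
44 = 2^2 × 11
124 = 2^2 × 31
LCM(116, 44, 124) = 2^2 × 11 × 29 × 31 = 39556.
Orbits for period 124: 39556 / 124 = 319.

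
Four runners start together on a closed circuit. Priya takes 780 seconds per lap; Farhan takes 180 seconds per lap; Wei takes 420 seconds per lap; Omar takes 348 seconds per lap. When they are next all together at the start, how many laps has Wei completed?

1131 laps

They are all back at their starting positions together after one LCM of the periods.
780 = 2^2 × 3 × 5 × 13
180 = 2^2 × 3^2 × 5
420 = 2^2 × 3 × 5 × 7
348 = 2^2 × 3 × 29
LCM(780, 180, 420, 348) = 2^2 × 3^2 × 5 × 7 × 13 × 29 = 475020.
Laps for period 420: 475020 / 420 = 1131.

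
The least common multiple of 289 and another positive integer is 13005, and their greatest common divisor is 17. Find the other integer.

765

gcd × lcm = product of the two integers, so the other integer is (17 × 13005) / 289 = 765.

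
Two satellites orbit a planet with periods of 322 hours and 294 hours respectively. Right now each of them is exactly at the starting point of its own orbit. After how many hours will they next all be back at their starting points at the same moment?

6762 hours

The first simultaneous occurrence is after LCM of the individual periods.
322 = 2 × 7 × 23
294 = 2 × 3 × 7^2
LCM(322, 294) = 2 × 3 × 7^2 × 23 = 6762.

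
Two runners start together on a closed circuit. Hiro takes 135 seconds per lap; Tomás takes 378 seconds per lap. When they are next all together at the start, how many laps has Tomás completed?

5 laps

The first common completion time is the LCM of the periods.
135 = 3^3 × 5
378 = 2 × 3^3 × 7
LCM(135, 378) = 2 × 3^3 × 5 × 7 = 1890.
Laps for period 378: 1890 / 378 = 5.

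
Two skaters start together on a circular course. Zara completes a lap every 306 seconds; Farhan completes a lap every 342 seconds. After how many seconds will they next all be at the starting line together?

5814 seconds

The first simultaneous occurrence is after LCM of the individual periods.
306 = 2 × 3^2 × 17
342 = 2 × 3^2 × 19
LCM(306, 342) = 2 × 3^2 × 17 × 19 = 5814.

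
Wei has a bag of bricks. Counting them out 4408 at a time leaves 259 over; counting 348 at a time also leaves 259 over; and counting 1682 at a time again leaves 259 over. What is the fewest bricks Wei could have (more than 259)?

N − 259 must be a common multiple of 4408, 348, and 1682.
4408 = 2^3 × 19 × 29
348 = 2^2 × 3 × 29
1682 = 2 × 29^2
LCM(4408, 348, 1682) = 2^3 × 3 × 19 × 29^2 = 383496.
Smallest N > 259 is LCM + 259 = 383496 + 259 = 383755.

383755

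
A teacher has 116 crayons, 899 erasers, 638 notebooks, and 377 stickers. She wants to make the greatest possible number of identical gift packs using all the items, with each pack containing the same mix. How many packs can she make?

The pack count must divide each quantity, so the greatest is gcd(116, 899, 638, 377).
116 = 2^2 × 29
899 = 29 × 31
638 = 2 × 11 × 29
377 = 13 × 29
gcd(116, 899, 638, 377) = 29.

29 packs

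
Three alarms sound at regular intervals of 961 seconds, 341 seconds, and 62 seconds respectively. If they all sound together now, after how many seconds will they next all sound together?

We need the least common multiple of the intervals.
961 = 31^2
341 = 11 × 31
62 = 2 × 31
LCM(961, 341, 62) = 2 × 11 × 31^2 = 21142.

21142 seconds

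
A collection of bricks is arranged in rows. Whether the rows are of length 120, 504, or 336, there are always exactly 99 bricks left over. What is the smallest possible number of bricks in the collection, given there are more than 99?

N − 99 must be a common multiple of 120, 504, and 336.
120 = 2^3 × 3 × 5
504 = 2^3 × 3^2 × 7
336 = 2^4 × 3 × 7
LCM(120, 504, 336) = 2^4 × 3^2 × 5 × 7 = 5040.
Smallest N > 99 is LCM + 99 = 5040 + 99 = 5139.

5139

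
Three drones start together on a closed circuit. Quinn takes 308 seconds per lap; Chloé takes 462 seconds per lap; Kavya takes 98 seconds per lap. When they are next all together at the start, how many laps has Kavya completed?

They are all back at their starting positions together after one LCM of the periods.
308 = 2^2 × 7 × 11
462 = 2 × 3 × 7 × 11
98 = 2 × 7^2
LCM(308, 462, 98) = 2^2 × 3 × 7^2 × 11 = 6468.
Laps for period 98: 6468 / 98 = 66.

66 laps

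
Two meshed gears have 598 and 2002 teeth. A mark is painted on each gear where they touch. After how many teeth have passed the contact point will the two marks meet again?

They coincide at every common multiple of the periods; the first is the LCM.
598 = 2 × 13 × 23
2002 = 2 × 7 × 11 × 13
LCM(598, 2002) = 2 × 7 × 11 × 13 × 23 = 46046.

46046 teeth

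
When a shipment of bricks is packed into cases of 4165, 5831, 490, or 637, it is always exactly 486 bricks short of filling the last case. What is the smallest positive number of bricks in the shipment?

Being 486 short of a full case of size k means N ≡ −486 (mod k), i.e. N + 486 is a multiple of each size.
4165 = 5 × 7^2 × 17
5831 = 7^3 × 17
490 = 2 × 5 × 7^2
637 = 7^2 × 13
LCM(4165, 5831, 490, 637) = 2 × 5 × 7^3 × 13 × 17 = 758030.
Smallest positive N is 758030 − 486 = 757544.

757544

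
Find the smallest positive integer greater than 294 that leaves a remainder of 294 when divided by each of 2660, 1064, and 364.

N − 294 must be a common multiple of 2660, 1064, and 364.
2660 = 2^2 × 5 × 7 × 19
1064 = 2^3 × 7 × 19
364 = 2^2 × 7 × 13
LCM(2660, 1064, 364) = 2^3 × 5 × 7 × 13 × 19 = 69160.
Smallest N > 294 is LCM + 294 = 69160 + 294 = 69454.

69454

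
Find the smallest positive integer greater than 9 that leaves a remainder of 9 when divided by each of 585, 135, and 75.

8784

N − 9 must be a common multiple of 585, 135, and 75.
585 = 3^2 × 5 × 13
135 = 3^3 × 5
75 = 3 × 5^2
LCM(585, 135, 75) = 3^3 × 5^2 × 13 = 8775.
Smallest N > 9 is LCM + 9 = 8775 + 9 = 8784.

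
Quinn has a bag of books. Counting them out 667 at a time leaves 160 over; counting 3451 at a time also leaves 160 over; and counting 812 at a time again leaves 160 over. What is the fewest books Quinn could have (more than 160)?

317652

N − 160 must be a common multiple of 667, 3451, and 812.
667 = 23 × 29
3451 = 7 × 17 × 29
812 = 2^2 × 7 × 29
LCM(667, 3451, 812) = 2^2 × 7 × 17 × 23 × 29 = 317492.
Smallest N > 160 is LCM + 160 = 317492 + 160 = 317652.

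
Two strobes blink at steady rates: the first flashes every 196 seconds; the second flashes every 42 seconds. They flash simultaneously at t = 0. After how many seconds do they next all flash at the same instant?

We need the least common multiple of the intervals.
196 = 2^2 × 7^2
42 = 2 × 3 × 7
LCM(196, 42) = 2^2 × 3 × 7^2 = 588.

588 seconds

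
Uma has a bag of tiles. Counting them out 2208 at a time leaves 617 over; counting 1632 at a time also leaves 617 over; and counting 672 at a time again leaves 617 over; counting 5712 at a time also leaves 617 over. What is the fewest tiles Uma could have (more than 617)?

263369

N − 617 must be a common multiple of 2208, 1632, 672, and 5712.
2208 = 2^5 × 3 × 23
1632 = 2^5 × 3 × 17
672 = 2^5 × 3 × 7
5712 = 2^4 × 3 × 7 × 17
LCM(2208, 1632, 672, 5712) = 2^5 × 3 × 7 × 17 × 23 = 262752.
Smallest N > 617 is LCM + 617 = 262752 + 617 = 263369.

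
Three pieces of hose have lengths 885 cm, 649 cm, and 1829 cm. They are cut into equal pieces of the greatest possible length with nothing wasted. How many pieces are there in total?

Piece length = gcd(885, 649, 1829).
885 = 3 × 5 × 59
649 = 11 × 59
1829 = 31 × 59
gcd(885, 649, 1829) = 59.
Total pieces = 885/59 + 649/59 + 1829/59 = 15 + 11 + 31 = 57.

57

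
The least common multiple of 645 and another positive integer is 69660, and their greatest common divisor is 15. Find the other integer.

1620

gcd × lcm = product of the two integers, so the other integer is (15 × 69660) / 645 = 1620.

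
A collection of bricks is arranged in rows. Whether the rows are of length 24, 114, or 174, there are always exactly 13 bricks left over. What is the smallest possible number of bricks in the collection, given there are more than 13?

13237

N − 13 must be a common multiple of 24, 114, and 174.
24 = 2^3 × 3
114 = 2 × 3 × 19
174 = 2 × 3 × 29
LCM(24, 114, 174) = 2^3 × 3 × 19 × 29 = 13224.
Smallest N > 13 is LCM + 13 = 13224 + 13 = 13237.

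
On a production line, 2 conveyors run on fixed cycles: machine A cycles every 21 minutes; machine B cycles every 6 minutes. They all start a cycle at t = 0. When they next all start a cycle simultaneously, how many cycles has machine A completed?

All finish a whole number of cycles simultaneously at t = LCM of the periods.
21 = 3 × 7
6 = 2 × 3
LCM(21, 6) = 2 × 3 × 7 = 42.
Cycles for period 21: 42 / 21 = 2.

2 cycles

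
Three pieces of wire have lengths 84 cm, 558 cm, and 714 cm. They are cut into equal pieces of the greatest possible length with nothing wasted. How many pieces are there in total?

226

Piece length = gcd(84, 558, 714).
84 = 2^2 × 3 × 7
558 = 2 × 3^2 × 31
714 = 2 × 3 × 7 × 17
gcd(84, 558, 714) = 2 × 3 = 6.
Total pieces = 84/6 + 558/6 + 714/6 = 14 + 93 + 119 = 226.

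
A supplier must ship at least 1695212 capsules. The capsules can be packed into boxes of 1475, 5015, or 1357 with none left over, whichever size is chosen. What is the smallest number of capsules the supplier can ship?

1730175

The number of capsules must be a common multiple of 1475, 5015, and 1357, so a multiple of their LCM.
1475 = 5^2 × 59
5015 = 5 × 17 × 59
1357 = 23 × 59
LCM(1475, 5015, 1357) = 5^2 × 17 × 23 × 59 = 576725.
Smallest multiple of 576725 that is ≥ 1695212: ⌈1695212/576725⌉ × 576725 = 3 × 576725 = 1730175.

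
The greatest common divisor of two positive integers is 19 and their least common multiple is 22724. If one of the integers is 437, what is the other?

For two integers, gcd × lcm = product, so the other is (19 × 22724) / 437 = 431756 / 437 = 988.

988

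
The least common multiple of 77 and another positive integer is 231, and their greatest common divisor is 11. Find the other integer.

33

gcd × lcm = product of the two integers, so the other integer is (11 × 231) / 77 = 33.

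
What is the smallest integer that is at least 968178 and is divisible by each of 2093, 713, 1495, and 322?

1297660

The integer must be a common multiple of 2093, 713, 1495, and 322, so a multiple of their LCM.
2093 = 7 × 13 × 23
713 = 23 × 31
1495 = 5 × 13 × 23
322 = 2 × 7 × 23
LCM(2093, 713, 1495, 322) = 2 × 5 × 7 × 13 × 23 × 31 = 648830.
Smallest multiple of 648830 that is ≥ 968178: ⌈968178/648830⌉ × 648830 = 2 × 648830 = 1297660.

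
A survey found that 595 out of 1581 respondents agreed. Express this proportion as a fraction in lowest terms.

35/93

595 = 5 × 7 × 17
1581 = 3 × 17 × 31
gcd(595, 1581) = 17.
Divide numerator and denominator by 17: 595/1581 = 35/93.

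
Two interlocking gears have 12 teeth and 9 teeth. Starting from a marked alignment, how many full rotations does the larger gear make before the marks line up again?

The first common completion time is the LCM of the periods.
12 = 2^2 × 3
9 = 3^2
LCM(12, 9) = 2^2 × 3^2 = 36.
Rotations for period 12: 36 / 12 = 3.

3 rotations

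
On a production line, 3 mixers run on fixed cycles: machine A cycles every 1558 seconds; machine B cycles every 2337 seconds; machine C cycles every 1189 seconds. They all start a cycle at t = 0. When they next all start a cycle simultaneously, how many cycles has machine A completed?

87 cycles

All finish a whole number of cycles simultaneously at t = LCM of the periods.
1558 = 2 × 19 × 41
2337 = 3 × 19 × 41
1189 = 29 × 41
LCM(1558, 2337, 1189) = 2 × 3 × 19 × 29 × 41 = 135546.
Cycles for period 1558: 135546 / 1558 = 87.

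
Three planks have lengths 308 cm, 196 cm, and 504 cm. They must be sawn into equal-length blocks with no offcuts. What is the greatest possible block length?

This is the greatest common divisor of 308, 196, and 504.
308 = 2^2 × 7 × 11
196 = 2^2 × 7^2
504 = 2^3 × 3^2 × 7
gcd(308, 196, 504) = 2^2 × 7 = 28.

28 cm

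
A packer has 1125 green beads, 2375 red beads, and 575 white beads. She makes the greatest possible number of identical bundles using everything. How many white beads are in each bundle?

23

Number of bundles = gcd(1125, 2375, 575).
1125 = 3^2 × 5^3
2375 = 5^3 × 19
575 = 5^2 × 23
gcd(1125, 2375, 575) = 5^2 = 25.
white beads per bundle = 575 / 25 = 23.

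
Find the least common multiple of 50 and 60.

300

50 = 2 × 5^2
60 = 2^2 × 3 × 5
LCM(50, 60) = 2^2 × 3 × 5^2 = 300.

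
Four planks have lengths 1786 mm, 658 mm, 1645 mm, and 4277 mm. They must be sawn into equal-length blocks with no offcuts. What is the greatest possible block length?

47 mm

The block length must divide every plank, so the greatest is gcd(1786, 658, 1645, 4277).
1786 = 2 × 19 × 47
658 = 2 × 7 × 47
1645 = 5 × 7 × 47
4277 = 7 × 13 × 47
gcd(1786, 658, 1645, 4277) = 47.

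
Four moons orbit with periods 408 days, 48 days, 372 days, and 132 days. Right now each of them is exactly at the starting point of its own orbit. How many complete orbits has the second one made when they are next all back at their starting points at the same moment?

5797 orbits

They are all back at their starting positions together after one LCM of the periods.
408 = 2^3 × 3 × 17
48 = 2^4 × 3
372 = 2^2 × 3 × 31
132 = 2^2 × 3 × 11
LCM(408, 48, 372, 132) = 2^4 × 3 × 11 × 17 × 31 = 278256.
Orbits for period 48: 278256 / 48 = 5797.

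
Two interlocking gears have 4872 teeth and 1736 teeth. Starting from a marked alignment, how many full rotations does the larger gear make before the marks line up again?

The first common completion time is the LCM of the periods.
4872 = 2^3 × 3 × 7 × 29
1736 = 2^3 × 7 × 31
LCM(4872, 1736) = 2^3 × 3 × 7 × 29 × 31 = 151032.
Rotations for period 4872: 151032 / 4872 = 31.

31 rotations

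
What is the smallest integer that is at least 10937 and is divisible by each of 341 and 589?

The integer must be a common multiple of 341 and 589, so a multiple of their LCM.
341 = 11 × 31
589 = 19 × 31
LCM(341, 589) = 11 × 19 × 31 = 6479.
Smallest multiple of 6479 that is ≥ 10937: ⌈10937/6479⌉ × 6479 = 2 × 6479 = 12958.

12958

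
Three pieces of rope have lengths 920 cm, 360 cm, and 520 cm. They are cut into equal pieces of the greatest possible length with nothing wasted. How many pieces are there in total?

Piece length = gcd(920, 360, 520).
920 = 2^3 × 5 × 23
360 = 2^3 × 3^2 × 5
520 = 2^3 × 5 × 13
gcd(920, 360, 520) = 2^3 × 5 = 40.
Total pieces = 920/40 + 360/40 + 520/40 = 23 + 9 + 13 = 45.

45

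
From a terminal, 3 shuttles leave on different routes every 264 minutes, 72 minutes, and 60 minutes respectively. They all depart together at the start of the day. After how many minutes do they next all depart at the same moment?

3960 minutes

They coincide at every common multiple of the periods; the first is the LCM.
264 = 2^3 × 3 × 11
72 = 2^3 × 3^2
60 = 2^2 × 3 × 5
LCM(264, 72, 60) = 2^3 × 3^2 × 5 × 11 = 3960.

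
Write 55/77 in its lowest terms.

55 = 5 × 11
77 = 7 × 11
gcd(55, 77) = 11.
Divide numerator and denominator by 11: 55/77 = 5/7.

5/7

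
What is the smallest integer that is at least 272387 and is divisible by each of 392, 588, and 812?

272832

The integer must be a common multiple of 392, 588, and 812, so a multiple of their LCM.
392 = 2^3 × 7^2
588 = 2^2 × 3 × 7^2
812 = 2^2 × 7 × 29
LCM(392, 588, 812) = 2^3 × 3 × 7^2 × 29 = 34104.
Smallest multiple of 34104 that is ≥ 272387: ⌈272387/34104⌉ × 34104 = 8 × 34104 = 272832.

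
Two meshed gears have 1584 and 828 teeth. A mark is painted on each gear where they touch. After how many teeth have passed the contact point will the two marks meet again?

36432 teeth

They coincide at every common multiple of the periods; the first is the LCM.
1584 = 2^4 × 3^2 × 11
828 = 2^2 × 3^2 × 23
LCM(1584, 828) = 2^4 × 3^2 × 11 × 23 = 36432.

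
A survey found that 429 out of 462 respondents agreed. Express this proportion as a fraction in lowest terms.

13/14

429 = 3 × 11 × 13
462 = 2 × 3 × 7 × 11
gcd(429, 462) = 3 × 11 = 33.
Divide numerator and denominator by 33: 429/462 = 13/14.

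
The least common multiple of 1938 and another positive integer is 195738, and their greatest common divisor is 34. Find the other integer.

3434

gcd × lcm = product of the two integers, so the other integer is (34 × 195738) / 1938 = 3434.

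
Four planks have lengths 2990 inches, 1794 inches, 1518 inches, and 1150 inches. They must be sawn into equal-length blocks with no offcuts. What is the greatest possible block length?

The block length must divide every plank, so the greatest is gcd(2990, 1794, 1518, 1150).
2990 = 2 × 5 × 13 × 23
1794 = 2 × 3 × 13 × 23
1518 = 2 × 3 × 11 × 23
1150 = 2 × 5^2 × 23
gcd(2990, 1794, 1518, 1150) = 2 × 23 = 46.

46 inches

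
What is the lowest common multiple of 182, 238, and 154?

182 = 2 × 7 × 13
238 = 2 × 7 × 17
154 = 2 × 7 × 11
LCM(182, 238, 154) = 2 × 7 × 11 × 13 × 17 = 34034.

34034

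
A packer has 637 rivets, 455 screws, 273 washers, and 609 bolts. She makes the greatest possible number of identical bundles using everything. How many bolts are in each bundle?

Number of bundles = gcd(637, 455, 273, 609).
637 = 7^2 × 13
455 = 5 × 7 × 13
273 = 3 × 7 × 13
609 = 3 × 7 × 29
gcd(637, 455, 273, 609) = 7.
bolts per bundle = 609 / 7 = 87.

87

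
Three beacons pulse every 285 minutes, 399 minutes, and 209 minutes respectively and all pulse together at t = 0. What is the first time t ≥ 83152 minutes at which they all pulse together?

87780 minutes

Joint pulses occur at multiples of LCM(285, 399, 209).
285 = 3 × 5 × 19
399 = 3 × 7 × 19
209 = 11 × 19
LCM(285, 399, 209) = 3 × 5 × 7 × 11 × 19 = 21945.
Smallest multiple of 21945 that is ≥ 83152: ⌈83152/21945⌉ × 21945 = 4 × 21945 = 87780.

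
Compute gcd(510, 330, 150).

510 = 2 × 3 × 5 × 17
330 = 2 × 3 × 5 × 11
150 = 2 × 3 × 5^2
gcd(510, 330, 150) = 2 × 3 × 5 = 30.

30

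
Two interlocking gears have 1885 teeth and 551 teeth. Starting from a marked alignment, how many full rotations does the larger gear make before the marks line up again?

19 rotations

All finish a whole number of cycles simultaneously at t = LCM of the periods.
1885 = 5 × 13 × 29
551 = 19 × 29
LCM(1885, 551) = 5 × 13 × 19 × 29 = 35815.
Rotations for period 1885: 35815 / 1885 = 19.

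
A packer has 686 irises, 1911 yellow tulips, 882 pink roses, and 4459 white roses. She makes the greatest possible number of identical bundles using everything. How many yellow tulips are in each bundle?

Number of bundles = gcd(686, 1911, 882, 4459).
686 = 2 × 7^3
1911 = 3 × 7^2 × 13
882 = 2 × 3^2 × 7^2
4459 = 7^3 × 13
gcd(686, 1911, 882, 4459) = 7^2 = 49.
yellow tulips per bundle = 1911 / 49 = 39.

39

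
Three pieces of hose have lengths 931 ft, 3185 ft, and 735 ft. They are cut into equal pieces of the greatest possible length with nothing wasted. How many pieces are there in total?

99

Piece length = gcd(931, 3185, 735).
931 = 7^2 × 19
3185 = 5 × 7^2 × 13
735 = 3 × 5 × 7^2
gcd(931, 3185, 735) = 7^2 = 49.
Total pieces = 931/49 + 3185/49 + 735/49 = 19 + 65 + 15 = 99.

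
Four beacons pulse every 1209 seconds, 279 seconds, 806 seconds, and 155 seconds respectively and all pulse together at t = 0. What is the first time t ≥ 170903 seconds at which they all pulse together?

181350 seconds

Joint pulses occur at multiples of LCM(1209, 279, 806, 155).
1209 = 3 × 13 × 31
279 = 3^2 × 31
806 = 2 × 13 × 31
155 = 5 × 31
LCM(1209, 279, 806, 155) = 2 × 3^2 × 5 × 13 × 31 = 36270.
Smallest multiple of 36270 that is ≥ 170903: ⌈170903/36270⌉ × 36270 = 5 × 36270 = 181350.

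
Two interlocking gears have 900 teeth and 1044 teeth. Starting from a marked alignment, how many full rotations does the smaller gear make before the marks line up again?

29 rotations

They are all back at their starting positions together after one LCM of the periods.
900 = 2^2 × 3^2 × 5^2
1044 = 2^2 × 3^2 × 29
LCM(900, 1044) = 2^2 × 3^2 × 5^2 × 29 = 26100.
Rotations for period 900: 26100 / 900 = 29.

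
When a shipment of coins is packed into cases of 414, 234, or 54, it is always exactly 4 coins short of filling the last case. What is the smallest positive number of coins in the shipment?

Being 4 short of a full case of size k means N ≡ −4 (mod k), i.e. N + 4 is a multiple of each size.
414 = 2 × 3^2 × 23
234 = 2 × 3^2 × 13
54 = 2 × 3^3
LCM(414, 234, 54) = 2 × 3^3 × 13 × 23 = 16146.
Smallest positive N is 16146 − 4 = 16142.

16142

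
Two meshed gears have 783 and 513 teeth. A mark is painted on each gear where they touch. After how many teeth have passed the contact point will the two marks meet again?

We need the least common multiple of the intervals.
783 = 3^3 × 29
513 = 3^3 × 19
LCM(783, 513) = 3^3 × 19 × 29 = 14877.

14877 teeth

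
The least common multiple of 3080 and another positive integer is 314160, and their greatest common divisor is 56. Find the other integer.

gcd × lcm = product of the two integers, so the other integer is (56 × 314160) / 3080 = 5712.

5712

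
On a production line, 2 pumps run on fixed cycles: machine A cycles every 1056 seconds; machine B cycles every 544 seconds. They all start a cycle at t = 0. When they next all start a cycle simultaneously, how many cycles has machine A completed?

17 cycles

They are all back at their starting positions together after one LCM of the periods.
1056 = 2^5 × 3 × 11
544 = 2^5 × 17
LCM(1056, 544) = 2^5 × 3 × 11 × 17 = 17952.
Cycles for period 1056: 17952 / 1056 = 17.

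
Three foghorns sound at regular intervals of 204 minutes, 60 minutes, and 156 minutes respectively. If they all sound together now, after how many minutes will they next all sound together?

13260 minutes

We need the least common multiple of the intervals.
204 = 2^2 × 3 × 17
60 = 2^2 × 3 × 5
156 = 2^2 × 3 × 13
LCM(204, 60, 156) = 2^2 × 3 × 5 × 13 × 17 = 13260.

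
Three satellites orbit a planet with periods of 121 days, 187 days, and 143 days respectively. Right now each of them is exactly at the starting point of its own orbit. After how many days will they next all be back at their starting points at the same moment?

The first simultaneous occurrence is after LCM of the individual periods.
121 = 11^2
187 = 11 × 17
143 = 11 × 13
LCM(121, 187, 143) = 11^2 × 13 × 17 = 26741.

26741 days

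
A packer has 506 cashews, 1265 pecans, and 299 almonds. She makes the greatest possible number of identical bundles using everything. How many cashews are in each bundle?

Number of bundles = gcd(506, 1265, 299).
506 = 2 × 11 × 23
1265 = 5 × 11 × 23
299 = 13 × 23
gcd(506, 1265, 299) = 23.
cashews per bundle = 506 / 23 = 22.

22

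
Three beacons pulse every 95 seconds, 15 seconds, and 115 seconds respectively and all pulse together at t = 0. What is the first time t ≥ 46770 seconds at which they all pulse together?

52440 seconds

Joint pulses occur at multiples of LCM(95, 15, 115).
95 = 5 × 19
15 = 3 × 5
115 = 5 × 23
LCM(95, 15, 115) = 3 × 5 × 19 × 23 = 6555.
Smallest multiple of 6555 that is ≥ 46770: ⌈46770/6555⌉ × 6555 = 8 × 6555 = 52440.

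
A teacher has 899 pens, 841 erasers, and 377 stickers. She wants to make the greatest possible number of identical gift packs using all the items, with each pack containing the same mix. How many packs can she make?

The pack count must divide each quantity, so the greatest is gcd(899, 841, 377).
899 = 29 × 31
841 = 29^2
377 = 13 × 29
gcd(899, 841, 377) = 29.

29 packs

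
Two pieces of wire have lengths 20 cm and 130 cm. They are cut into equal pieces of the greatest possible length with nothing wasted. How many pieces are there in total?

15

Piece length = gcd(20, 130).
20 = 2^2 × 5
130 = 2 × 5 × 13
gcd(20, 130) = 2 × 5 = 10.
Total pieces = 20/10 + 130/10 = 2 + 13 = 15.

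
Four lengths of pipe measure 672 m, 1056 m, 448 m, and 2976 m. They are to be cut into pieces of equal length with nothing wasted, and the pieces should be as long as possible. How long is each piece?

Each piece length must divide every original length, so the longest possible is gcd(672, 1056, 448, 2976).
672 = 2^5 × 3 × 7
1056 = 2^5 × 3 × 11
448 = 2^6 × 7
2976 = 2^5 × 3 × 31
gcd(672, 1056, 448, 2976) = 2^5 = 32.

32 m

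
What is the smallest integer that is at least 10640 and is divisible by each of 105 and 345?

12075

The integer must be a common multiple of 105 and 345, so a multiple of their LCM.
105 = 3 × 5 × 7
345 = 3 × 5 × 23
LCM(105, 345) = 3 × 5 × 7 × 23 = 2415.
Smallest multiple of 2415 that is ≥ 10640: ⌈10640/2415⌉ × 2415 = 5 × 2415 = 12075.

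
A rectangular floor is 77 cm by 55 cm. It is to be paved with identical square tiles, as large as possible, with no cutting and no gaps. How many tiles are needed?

35

Tile side = gcd(77, 55).
77 = 7 × 11
55 = 5 × 11
gcd(77, 55) = 11.
Tiles: (77/11) × (55/11) = 7 × 5 = 35.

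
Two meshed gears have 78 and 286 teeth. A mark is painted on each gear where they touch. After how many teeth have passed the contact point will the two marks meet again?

858 teeth

The first simultaneous occurrence is after LCM of the individual periods.
78 = 2 × 3 × 13
286 = 2 × 11 × 13
LCM(78, 286) = 2 × 3 × 11 × 13 = 858.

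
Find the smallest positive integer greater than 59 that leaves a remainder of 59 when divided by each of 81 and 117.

1112

N − 59 must be a common multiple of 81 and 117.
81 = 3^4
117 = 3^2 × 13
LCM(81, 117) = 3^4 × 13 = 1053.
Smallest N > 59 is LCM + 59 = 1053 + 59 = 1112.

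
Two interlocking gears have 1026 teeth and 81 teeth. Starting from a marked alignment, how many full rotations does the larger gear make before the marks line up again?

The first common completion time is the LCM of the periods.
1026 = 2 × 3^3 × 19
81 = 3^4
LCM(1026, 81) = 2 × 3^4 × 19 = 3078.
Rotations for period 1026: 3078 / 1026 = 3.

3 rotations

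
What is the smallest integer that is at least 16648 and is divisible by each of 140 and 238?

16660

The integer must be a common multiple of 140 and 238, so a multiple of their LCM.
140 = 2^2 × 5 × 7
238 = 2 × 7 × 17
LCM(140, 238) = 2^2 × 5 × 7 × 17 = 2380.
Smallest multiple of 2380 that is ≥ 16648: ⌈16648/2380⌉ × 2380 = 7 × 2380 = 16660.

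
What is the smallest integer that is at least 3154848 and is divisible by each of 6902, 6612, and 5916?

3934140

The integer must be a common multiple of 6902, 6612, and 5916, so a multiple of their LCM.
6902 = 2 × 7 × 17 × 29
6612 = 2^2 × 3 × 19 × 29
5916 = 2^2 × 3 × 17 × 29
LCM(6902, 6612, 5916) = 2^2 × 3 × 7 × 17 × 19 × 29 = 786828.
Smallest multiple of 786828 that is ≥ 3154848: ⌈3154848/786828⌉ × 786828 = 5 × 786828 = 3934140.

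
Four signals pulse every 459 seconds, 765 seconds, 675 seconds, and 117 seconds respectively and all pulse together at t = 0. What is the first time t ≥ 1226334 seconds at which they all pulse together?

1342575 seconds

Joint pulses occur at multiples of LCM(459, 765, 675, 117).
459 = 3^3 × 17
765 = 3^2 × 5 × 17
675 = 3^3 × 5^2
117 = 3^2 × 13
LCM(459, 765, 675, 117) = 3^3 × 5^2 × 13 × 17 = 149175.
Smallest multiple of 149175 that is ≥ 1226334: ⌈1226334/149175⌉ × 149175 = 9 × 149175 = 1342575.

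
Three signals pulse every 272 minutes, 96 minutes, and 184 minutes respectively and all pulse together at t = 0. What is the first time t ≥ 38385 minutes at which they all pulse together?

75072 minutes

Joint pulses occur at multiples of LCM(272, 96, 184).
272 = 2^4 × 17
96 = 2^5 × 3
184 = 2^3 × 23
LCM(272, 96, 184) = 2^5 × 3 × 17 × 23 = 37536.
Smallest multiple of 37536 that is ≥ 38385: ⌈38385/37536⌉ × 37536 = 2 × 37536 = 75072.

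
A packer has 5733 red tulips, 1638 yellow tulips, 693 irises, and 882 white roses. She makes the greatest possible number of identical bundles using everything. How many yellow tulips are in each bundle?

26

Number of bundles = gcd(5733, 1638, 693, 882).
5733 = 3^2 × 7^2 × 13
1638 = 2 × 3^2 × 7 × 13
693 = 3^2 × 7 × 11
882 = 2 × 3^2 × 7^2
gcd(5733, 1638, 693, 882) = 3^2 × 7 = 63.
yellow tulips per bundle = 1638 / 63 = 26.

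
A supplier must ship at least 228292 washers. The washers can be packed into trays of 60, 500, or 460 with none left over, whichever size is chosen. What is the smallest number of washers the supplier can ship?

241500

The number of washers must be a common multiple of 60, 500, and 460, so a multiple of their LCM.
60 = 2^2 × 3 × 5
500 = 2^2 × 5^3
460 = 2^2 × 5 × 23
LCM(60, 500, 460) = 2^2 × 3 × 5^3 × 23 = 34500.
Smallest multiple of 34500 that is ≥ 228292: ⌈228292/34500⌉ × 34500 = 7 × 34500 = 241500.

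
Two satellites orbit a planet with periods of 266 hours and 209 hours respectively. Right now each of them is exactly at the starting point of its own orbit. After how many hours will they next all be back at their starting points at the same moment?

The first simultaneous occurrence is after LCM of the individual periods.
266 = 2 × 7 × 19
209 = 11 × 19
LCM(266, 209) = 2 × 7 × 11 × 19 = 2926.

2926 hours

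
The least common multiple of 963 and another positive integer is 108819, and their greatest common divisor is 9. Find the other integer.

1017

gcd × lcm = product of the two integers, so the other integer is (9 × 108819) / 963 = 1017.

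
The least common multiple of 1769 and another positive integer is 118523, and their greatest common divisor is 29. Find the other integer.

1943

gcd × lcm = product of the two integers, so the other integer is (29 × 118523) / 1769 = 1943.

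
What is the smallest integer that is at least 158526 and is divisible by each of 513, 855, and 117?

166725

The integer must be a common multiple of 513, 855, and 117, so a multiple of their LCM.
513 = 3^3 × 19
855 = 3^2 × 5 × 19
117 = 3^2 × 13
LCM(513, 855, 117) = 3^3 × 5 × 13 × 19 = 33345.
Smallest multiple of 33345 that is ≥ 158526: ⌈158526/33345⌉ × 33345 = 5 × 33345 = 166725.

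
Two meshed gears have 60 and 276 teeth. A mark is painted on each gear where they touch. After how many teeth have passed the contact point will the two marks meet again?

They coincide at every common multiple of the periods; the first is the LCM.
60 = 2^2 × 3 × 5
276 = 2^2 × 3 × 23
LCM(60, 276) = 2^2 × 3 × 5 × 23 = 1380.

1380 teeth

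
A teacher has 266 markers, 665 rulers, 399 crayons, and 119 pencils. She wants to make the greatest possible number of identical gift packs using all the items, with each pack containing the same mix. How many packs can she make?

7 packs

The pack count must divide each quantity, so the greatest is gcd(266, 665, 399, 119).
266 = 2 × 7 × 19
665 = 5 × 7 × 19
399 = 3 × 7 × 19
119 = 7 × 17
gcd(266, 665, 399, 119) = 7.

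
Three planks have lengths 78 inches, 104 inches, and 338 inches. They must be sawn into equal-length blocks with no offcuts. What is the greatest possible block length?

The block length must divide every plank, so the greatest is gcd(78, 104, 338).
78 = 2 × 3 × 13
104 = 2^3 × 13
338 = 2 × 13^2
gcd(78, 104, 338) = 2 × 13 = 26.

26 inches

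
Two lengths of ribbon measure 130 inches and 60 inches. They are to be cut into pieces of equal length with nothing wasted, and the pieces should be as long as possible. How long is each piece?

10 inches

Each piece length must divide every original length, so the longest possible is gcd(130, 60).
130 = 2 × 5 × 13
60 = 2^2 × 3 × 5
gcd(130, 60) = 2 × 5 = 10.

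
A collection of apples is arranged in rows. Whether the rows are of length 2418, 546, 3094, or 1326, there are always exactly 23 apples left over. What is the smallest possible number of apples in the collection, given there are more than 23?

287765

N − 23 must be a common multiple of 2418, 546, 3094, and 1326.
2418 = 2 × 3 × 13 × 31
546 = 2 × 3 × 7 × 13
3094 = 2 × 7 × 13 × 17
1326 = 2 × 3 × 13 × 17
LCM(2418, 546, 3094, 1326) = 2 × 3 × 7 × 13 × 17 × 31 = 287742.
Smallest N > 23 is LCM + 23 = 287742 + 23 = 287765.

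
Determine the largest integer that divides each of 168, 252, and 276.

168 = 2^3 × 3 × 7
252 = 2^2 × 3^2 × 7
276 = 2^2 × 3 × 23
gcd(168, 252, 276) = 2^2 × 3 = 12.

12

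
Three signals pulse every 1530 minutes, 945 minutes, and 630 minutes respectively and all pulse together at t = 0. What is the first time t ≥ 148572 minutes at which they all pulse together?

160650 minutes

Joint pulses occur at multiples of LCM(1530, 945, 630).
1530 = 2 × 3^2 × 5 × 17
945 = 3^3 × 5 × 7
630 = 2 × 3^2 × 5 × 7
LCM(1530, 945, 630) = 2 × 3^3 × 5 × 7 × 17 = 32130.
Smallest multiple of 32130 that is ≥ 148572: ⌈148572/32130⌉ × 32130 = 5 × 32130 = 160650.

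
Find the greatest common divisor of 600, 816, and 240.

24

600 = 2^3 × 3 × 5^2
816 = 2^4 × 3 × 17
240 = 2^4 × 3 × 5
gcd(600, 816, 240) = 2^3 × 3 = 24.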